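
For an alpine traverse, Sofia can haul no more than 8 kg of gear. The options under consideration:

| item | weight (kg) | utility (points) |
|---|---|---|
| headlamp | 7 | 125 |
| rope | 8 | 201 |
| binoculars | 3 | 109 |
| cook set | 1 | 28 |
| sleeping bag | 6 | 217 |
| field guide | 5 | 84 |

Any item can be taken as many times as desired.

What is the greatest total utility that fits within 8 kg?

274

By utility per kg: binoculars 36.33, sleeping bag 36.17, cook set 28.00 lead.
Best packing: 2×binoculars + 2×cook set — 8 kg, 274 total.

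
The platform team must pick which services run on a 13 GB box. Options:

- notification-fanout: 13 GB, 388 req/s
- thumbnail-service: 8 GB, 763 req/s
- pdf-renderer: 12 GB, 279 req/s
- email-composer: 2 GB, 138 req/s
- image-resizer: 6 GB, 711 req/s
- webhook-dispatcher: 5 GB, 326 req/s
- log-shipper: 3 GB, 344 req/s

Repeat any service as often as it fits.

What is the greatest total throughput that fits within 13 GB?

1422

Ranking by ratio (throughput/GB): image-resizer 118.50, log-shipper 114.67, thumbnail-service 95.38, email-composer 69.00.
Taking 2×image-resizer: 12 GB used, 1422 in throughput.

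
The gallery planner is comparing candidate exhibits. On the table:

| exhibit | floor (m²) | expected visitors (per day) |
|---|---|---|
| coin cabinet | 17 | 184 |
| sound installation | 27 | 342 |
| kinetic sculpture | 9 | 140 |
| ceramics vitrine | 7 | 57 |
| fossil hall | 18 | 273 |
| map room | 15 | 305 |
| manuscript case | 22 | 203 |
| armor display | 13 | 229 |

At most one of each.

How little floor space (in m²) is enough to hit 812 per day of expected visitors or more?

53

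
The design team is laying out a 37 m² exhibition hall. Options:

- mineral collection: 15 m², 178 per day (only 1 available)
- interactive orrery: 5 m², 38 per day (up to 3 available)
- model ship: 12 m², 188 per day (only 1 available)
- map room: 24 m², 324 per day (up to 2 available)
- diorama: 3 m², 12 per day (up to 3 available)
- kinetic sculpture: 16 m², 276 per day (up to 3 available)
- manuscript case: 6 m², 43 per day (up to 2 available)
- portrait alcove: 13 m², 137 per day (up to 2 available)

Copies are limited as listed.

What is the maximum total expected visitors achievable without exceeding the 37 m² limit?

By expected visitors per m²: kinetic sculpture 17.25, model ship 15.67, map room 13.50, mineral collection 11.87 lead.
Taking interactive orrery + 2×kinetic sculpture: 37 m² used, 590 in expected visitors.
Nothing else within 37 m² beats 590.

590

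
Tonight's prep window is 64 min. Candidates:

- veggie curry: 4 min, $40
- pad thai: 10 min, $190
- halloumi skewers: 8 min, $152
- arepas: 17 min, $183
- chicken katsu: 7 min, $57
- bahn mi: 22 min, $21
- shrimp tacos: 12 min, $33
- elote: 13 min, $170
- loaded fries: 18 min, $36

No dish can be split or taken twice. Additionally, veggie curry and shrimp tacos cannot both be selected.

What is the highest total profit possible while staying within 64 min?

792

Best packing: veggie curry + pad thai + halloumi skewers + arepas + chicken katsu + elote — 59 min, 792 total.
The closest alternative, pad thai + halloumi skewers + arepas + chicken katsu + elote, reaches only 752.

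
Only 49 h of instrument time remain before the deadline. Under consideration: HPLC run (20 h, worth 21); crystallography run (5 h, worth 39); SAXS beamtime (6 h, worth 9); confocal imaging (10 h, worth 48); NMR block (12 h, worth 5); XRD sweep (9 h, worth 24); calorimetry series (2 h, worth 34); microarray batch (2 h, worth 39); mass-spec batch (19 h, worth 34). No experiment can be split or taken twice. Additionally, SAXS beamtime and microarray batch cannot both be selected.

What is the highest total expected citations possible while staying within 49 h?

Ranking by ratio (expected citations/h): microarray batch 19.50, calorimetry series 17.00, crystallography run 7.80, confocal imaging 4.80.
The ratio ordering already packs tightly: crystallography run + confocal imaging + XRD sweep + calorimetry series + microarray batch + mass-spec batch, 47 h, 218.
Next best is HPLC run + crystallography run + confocal imaging + XRD sweep + calorimetry series + microarray batch at 205 (48 h) — short by 13.

218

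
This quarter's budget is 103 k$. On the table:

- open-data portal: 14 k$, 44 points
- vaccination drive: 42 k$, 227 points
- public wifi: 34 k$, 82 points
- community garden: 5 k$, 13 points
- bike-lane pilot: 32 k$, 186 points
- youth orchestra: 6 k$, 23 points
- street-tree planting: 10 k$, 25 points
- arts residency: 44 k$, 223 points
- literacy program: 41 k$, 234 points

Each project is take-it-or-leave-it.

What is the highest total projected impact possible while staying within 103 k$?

528

Density check — bike-lane pilot 5.81, literacy program 5.71, vaccination drive 5.40, arts residency 5.07 are the best per k$.
The ratio heuristic lands on open-data portal + community garden + bike-lane pilot + youth orchestra + literacy program (500) but leaves 5 k$ idle.
Dropping community garden and bike-lane pilot frees 37 k$; slotting in vaccination drive (42 k$) lifts the total to 528 at 103 k$.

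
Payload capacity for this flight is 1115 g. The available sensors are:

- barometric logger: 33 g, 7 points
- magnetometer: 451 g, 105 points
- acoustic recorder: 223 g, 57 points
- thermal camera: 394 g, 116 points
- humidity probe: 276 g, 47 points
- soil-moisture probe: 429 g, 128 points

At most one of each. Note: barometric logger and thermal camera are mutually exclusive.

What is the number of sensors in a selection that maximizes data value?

3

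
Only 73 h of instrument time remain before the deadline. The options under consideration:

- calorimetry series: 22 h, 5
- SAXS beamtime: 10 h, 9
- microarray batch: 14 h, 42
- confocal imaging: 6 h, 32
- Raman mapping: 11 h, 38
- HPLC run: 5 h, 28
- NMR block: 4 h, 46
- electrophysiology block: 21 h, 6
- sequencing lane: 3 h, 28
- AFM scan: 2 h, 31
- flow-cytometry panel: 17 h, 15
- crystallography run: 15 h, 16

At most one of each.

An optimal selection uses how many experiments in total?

9

Best achievable expected citations is 270.
One optimal bundle: SAXS beamtime + microarray batch + confocal imaging + Raman mapping + HPLC run + NMR block + sequencing lane + AFM scan + crystallography run (70 h).
Every optimal selection uses 9 experiments.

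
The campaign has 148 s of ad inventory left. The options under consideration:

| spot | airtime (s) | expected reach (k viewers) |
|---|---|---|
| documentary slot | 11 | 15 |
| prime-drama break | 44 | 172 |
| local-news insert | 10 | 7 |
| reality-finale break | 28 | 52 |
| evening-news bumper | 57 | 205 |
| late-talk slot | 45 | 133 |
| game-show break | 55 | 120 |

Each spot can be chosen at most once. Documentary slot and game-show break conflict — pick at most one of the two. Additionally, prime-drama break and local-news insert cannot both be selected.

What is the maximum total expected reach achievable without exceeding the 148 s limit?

Prime-drama break + evening-news bumper + late-talk slot uses 146 of the 148 s and totals 510.

510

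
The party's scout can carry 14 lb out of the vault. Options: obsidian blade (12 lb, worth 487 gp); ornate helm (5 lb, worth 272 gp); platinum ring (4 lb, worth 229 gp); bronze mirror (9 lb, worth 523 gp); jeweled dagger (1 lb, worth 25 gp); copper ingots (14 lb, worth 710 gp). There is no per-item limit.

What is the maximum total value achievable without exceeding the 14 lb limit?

795

By value per lb: bronze mirror 58.11, platinum ring 57.25, ornate helm 54.40 lead.
Taking the top-ratio items first gives platinum ring + bronze mirror + jeweled dagger for 777 (14 lb).
The 5 lb tied up in platinum ring and jeweled dagger is better spent on ornate helm — total rises to 795 (14 lb).
That's the maximum — no swap from here does better than 795.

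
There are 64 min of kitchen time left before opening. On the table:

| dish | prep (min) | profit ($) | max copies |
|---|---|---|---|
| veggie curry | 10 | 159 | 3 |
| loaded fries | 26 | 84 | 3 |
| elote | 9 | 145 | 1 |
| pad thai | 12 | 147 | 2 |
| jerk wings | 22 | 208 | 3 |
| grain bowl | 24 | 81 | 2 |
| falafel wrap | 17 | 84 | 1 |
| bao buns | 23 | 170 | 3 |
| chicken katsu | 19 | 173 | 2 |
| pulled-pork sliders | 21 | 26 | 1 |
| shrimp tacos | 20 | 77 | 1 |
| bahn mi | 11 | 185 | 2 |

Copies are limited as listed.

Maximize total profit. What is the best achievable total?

A density-first pass picks 3×veggie curry + elote + 2×bahn mi — 992 at 61 min.
Dropping elote frees 9 min; slotting in pad thai (12 min) lifts the total to 994 at 64 min.

994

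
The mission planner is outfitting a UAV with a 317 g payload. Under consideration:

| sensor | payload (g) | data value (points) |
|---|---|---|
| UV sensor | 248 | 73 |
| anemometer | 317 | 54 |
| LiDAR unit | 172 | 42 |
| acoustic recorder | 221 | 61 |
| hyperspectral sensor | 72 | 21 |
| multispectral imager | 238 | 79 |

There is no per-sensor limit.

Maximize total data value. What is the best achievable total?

By data value per g: multispectral imager 0.33, UV sensor 0.29, hyperspectral sensor 0.29, acoustic recorder 0.28 lead.
The ratio ordering already packs tightly: hyperspectral sensor + multispectral imager, 310 g, 100.
The spare 7 g is too small for any remaining sensor, and no exchange beats 100.

100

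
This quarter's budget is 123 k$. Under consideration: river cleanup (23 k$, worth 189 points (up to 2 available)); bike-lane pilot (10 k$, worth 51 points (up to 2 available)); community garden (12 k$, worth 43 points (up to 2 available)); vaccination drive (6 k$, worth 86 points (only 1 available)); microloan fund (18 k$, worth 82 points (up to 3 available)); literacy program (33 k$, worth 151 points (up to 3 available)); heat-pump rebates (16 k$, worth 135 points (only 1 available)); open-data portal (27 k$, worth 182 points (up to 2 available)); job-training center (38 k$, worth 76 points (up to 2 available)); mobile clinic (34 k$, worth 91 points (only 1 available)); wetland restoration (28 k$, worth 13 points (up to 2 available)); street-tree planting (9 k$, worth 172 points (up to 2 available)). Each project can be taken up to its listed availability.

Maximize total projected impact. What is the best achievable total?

The ratio ordering already packs tightly: 2×river cleanup + bike-lane pilot + vaccination drive + heat-pump rebates + open-data portal + 2×street-tree planting, 123 k$, 1176.

1176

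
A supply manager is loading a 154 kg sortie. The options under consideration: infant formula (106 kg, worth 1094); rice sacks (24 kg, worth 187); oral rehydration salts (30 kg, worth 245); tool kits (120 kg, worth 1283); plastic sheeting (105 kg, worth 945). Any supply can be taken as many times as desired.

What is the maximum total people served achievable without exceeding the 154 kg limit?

Best packing: oral rehydration salts + tool kits — 150 kg, 1528 total.
The spare 4 kg is too small for any remaining supply, and no exchange beats 1528.

1528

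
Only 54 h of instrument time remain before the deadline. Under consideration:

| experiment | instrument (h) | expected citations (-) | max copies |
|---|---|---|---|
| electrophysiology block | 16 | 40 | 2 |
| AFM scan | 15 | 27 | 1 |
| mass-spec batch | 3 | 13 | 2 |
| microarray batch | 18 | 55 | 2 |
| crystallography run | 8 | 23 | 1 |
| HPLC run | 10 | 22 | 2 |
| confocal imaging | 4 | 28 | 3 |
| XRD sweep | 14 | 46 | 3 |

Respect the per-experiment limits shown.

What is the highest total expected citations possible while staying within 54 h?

225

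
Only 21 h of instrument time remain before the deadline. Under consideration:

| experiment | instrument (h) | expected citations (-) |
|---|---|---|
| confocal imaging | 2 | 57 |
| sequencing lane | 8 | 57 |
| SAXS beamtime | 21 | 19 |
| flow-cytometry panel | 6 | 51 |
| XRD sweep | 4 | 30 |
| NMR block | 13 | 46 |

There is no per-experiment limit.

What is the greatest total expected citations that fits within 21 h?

570

The ratio ordering already packs tightly: 10×confocal imaging, 20 h, 570.
Nothing else within 21 h beats 570.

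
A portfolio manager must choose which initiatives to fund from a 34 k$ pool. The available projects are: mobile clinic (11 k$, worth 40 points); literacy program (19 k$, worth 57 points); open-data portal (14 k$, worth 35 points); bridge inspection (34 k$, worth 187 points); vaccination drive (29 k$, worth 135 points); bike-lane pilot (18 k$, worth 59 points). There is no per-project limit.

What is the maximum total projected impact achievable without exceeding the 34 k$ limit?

187

Taking bridge inspection: 34 k$ used, 187 in projected impact.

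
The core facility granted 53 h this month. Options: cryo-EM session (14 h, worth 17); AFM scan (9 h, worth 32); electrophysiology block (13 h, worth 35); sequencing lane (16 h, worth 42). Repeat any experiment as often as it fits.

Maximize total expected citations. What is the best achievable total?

170

Greedy by ratio would take 5×AFM scan: 45 h used, total 160.
Replace AFM scan with sequencing lane: the trade gains 10 net, giving 170 at 52 h.
The spare 1 h is too small for any remaining experiment, and no exchange beats 170.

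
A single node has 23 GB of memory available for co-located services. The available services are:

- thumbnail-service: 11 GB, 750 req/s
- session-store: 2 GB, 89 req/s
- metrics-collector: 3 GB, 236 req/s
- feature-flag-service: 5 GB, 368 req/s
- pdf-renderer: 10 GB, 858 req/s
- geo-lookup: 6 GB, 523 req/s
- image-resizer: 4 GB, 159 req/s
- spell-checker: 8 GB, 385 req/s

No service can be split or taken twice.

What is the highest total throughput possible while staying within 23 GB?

Filling by ratio: session-store + metrics-collector + pdf-renderer + geo-lookup for 1706, with 2 GB left unused.
Dropping metrics-collector frees 3 GB; slotting in feature-flag-service (5 GB) lifts the total to 1838 at 23 GB.
Every other selection either busts 23 GB or fails to beat 1838.

1838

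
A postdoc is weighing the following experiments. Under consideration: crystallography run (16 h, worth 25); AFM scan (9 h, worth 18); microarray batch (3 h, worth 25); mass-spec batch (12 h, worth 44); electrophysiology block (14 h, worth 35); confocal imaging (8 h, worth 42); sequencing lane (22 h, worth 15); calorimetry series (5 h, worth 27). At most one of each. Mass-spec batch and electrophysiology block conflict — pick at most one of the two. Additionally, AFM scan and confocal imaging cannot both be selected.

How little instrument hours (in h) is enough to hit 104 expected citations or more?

23

Need the lightest bundle worth ≥ 104.
microarray batch + mass-spec batch + confocal imaging reaches 111 using 23 h.
No combination under 23 h hits 104.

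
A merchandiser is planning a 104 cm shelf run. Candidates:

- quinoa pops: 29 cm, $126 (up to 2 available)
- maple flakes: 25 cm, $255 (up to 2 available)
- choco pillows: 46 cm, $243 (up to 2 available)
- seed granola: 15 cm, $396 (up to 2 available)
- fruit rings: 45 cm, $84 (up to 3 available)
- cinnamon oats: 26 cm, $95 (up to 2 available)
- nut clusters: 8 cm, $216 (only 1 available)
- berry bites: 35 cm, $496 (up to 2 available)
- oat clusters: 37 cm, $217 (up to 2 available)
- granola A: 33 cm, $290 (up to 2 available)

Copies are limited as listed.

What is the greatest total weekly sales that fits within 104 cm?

1784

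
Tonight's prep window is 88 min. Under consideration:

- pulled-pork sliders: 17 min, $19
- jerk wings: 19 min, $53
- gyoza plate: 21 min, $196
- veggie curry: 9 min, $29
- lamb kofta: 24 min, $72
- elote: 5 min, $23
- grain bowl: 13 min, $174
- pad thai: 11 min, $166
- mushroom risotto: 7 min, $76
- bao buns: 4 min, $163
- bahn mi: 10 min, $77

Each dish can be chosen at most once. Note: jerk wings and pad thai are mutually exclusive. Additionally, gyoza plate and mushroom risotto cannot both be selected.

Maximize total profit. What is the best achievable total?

By profit per min: bao buns 40.75, pad thai 15.09, grain bowl 13.38, mushroom risotto 10.86 lead.
Taking gyoza plate + lamb kofta + elote + grain bowl + pad thai + bao buns + bahn mi: 88 min used, 871 in profit.

871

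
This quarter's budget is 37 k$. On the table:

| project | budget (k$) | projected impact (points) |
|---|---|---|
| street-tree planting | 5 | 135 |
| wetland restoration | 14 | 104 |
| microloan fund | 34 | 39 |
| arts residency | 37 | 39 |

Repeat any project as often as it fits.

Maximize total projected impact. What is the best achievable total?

945

Best packing: 7×street-tree planting — 35 k$, 945 total.
That's the maximum — no swap from here does better than 945.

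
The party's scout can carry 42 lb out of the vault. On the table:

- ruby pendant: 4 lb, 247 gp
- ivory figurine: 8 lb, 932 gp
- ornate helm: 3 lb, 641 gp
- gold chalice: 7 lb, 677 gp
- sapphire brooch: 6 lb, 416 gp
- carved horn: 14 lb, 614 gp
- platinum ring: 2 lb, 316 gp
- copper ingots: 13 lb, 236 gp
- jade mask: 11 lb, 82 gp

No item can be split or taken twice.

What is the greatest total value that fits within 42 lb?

3596

By value per lb: ornate helm 213.67, platinum ring 158.00, ivory figurine 116.50, gold chalice 96.71 lead.
Filling by ratio: ruby pendant + ivory figurine + ornate helm + gold chalice + sapphire brooch + platinum ring + jade mask for 3311, with 1 lb left unused.
Dropping ruby pendant and jade mask frees 15 lb; slotting in carved horn (14 lb) lifts the total to 3596 at 40 lb.
No other feasible combination exceeds 3596.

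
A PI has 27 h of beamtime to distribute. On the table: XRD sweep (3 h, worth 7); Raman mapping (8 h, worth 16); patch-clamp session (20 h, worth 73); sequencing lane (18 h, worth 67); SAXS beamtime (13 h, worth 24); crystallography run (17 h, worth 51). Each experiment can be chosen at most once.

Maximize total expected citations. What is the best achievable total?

83

A density-first pass picks XRD sweep + sequencing lane — 74 at 21 h.
The 3 h tied up in XRD sweep is better spent on Raman mapping — total rises to 83 (26 h).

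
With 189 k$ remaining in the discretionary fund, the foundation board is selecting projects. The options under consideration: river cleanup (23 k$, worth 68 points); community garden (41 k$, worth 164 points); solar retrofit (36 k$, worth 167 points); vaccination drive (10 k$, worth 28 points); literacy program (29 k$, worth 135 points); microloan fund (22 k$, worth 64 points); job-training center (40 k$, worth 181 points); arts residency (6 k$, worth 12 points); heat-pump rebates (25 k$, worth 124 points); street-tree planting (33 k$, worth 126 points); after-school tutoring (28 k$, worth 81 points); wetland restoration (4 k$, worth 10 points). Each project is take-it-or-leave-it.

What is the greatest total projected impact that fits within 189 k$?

Ranking by ratio (projected impact/k$): heat-pump rebates 4.96, literacy program 4.66, solar retrofit 4.64.
Greedy by ratio would take community garden + solar retrofit + vaccination drive + literacy program + job-training center + heat-pump rebates + wetland restoration: 185 k$ used, total 809.
Dropping wetland restoration frees 4 k$; slotting in arts residency (6 k$) lifts the total to 811 at 187 k$.
Every other selection either busts 189 k$ or fails to beat 811.

811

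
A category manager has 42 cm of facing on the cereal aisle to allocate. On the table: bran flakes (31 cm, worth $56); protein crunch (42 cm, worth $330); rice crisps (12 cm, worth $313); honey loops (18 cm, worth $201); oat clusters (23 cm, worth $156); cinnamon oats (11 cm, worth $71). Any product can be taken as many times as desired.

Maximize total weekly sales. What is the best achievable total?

Best packing: 3×rice crisps — 36 cm, 939 total.
Nothing else within 42 cm beats 939.

939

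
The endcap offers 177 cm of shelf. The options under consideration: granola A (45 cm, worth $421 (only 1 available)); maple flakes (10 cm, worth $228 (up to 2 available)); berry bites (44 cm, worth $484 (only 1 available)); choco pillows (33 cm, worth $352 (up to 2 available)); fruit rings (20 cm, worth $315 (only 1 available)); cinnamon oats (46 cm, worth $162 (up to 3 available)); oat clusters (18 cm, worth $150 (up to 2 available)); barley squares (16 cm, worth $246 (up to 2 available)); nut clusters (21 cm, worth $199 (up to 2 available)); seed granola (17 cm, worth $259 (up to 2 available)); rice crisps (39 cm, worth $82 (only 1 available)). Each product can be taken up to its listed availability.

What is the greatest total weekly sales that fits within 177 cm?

2485

Taking the top-ratio products first gives 2×maple flakes + berry bites + fruit rings + 2×barley squares + nut clusters + 2×seed granola for 2464 (171 cm).
The 65 cm tied up in berry bites and nut clusters is better spent on 2×choco pillows — total rises to 2485 (172 cm).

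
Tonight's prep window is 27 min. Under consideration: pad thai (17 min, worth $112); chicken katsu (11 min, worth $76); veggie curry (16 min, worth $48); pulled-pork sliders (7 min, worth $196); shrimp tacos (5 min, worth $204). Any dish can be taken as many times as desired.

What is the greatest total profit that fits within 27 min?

1020

5×shrimp tacos uses 25 of the 27 min and totals 1020.
No other feasible combination exceeds 1020.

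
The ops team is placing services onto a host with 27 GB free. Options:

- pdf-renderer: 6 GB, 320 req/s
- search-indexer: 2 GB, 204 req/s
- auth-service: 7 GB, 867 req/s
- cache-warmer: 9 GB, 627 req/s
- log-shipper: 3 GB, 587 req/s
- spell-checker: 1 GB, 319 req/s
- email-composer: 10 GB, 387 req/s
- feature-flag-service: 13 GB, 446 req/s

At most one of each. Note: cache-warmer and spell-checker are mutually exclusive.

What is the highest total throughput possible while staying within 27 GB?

Pdf-renderer + search-indexer + auth-service + cache-warmer + log-shipper uses 27 of the 27 GB and totals 2605.

2605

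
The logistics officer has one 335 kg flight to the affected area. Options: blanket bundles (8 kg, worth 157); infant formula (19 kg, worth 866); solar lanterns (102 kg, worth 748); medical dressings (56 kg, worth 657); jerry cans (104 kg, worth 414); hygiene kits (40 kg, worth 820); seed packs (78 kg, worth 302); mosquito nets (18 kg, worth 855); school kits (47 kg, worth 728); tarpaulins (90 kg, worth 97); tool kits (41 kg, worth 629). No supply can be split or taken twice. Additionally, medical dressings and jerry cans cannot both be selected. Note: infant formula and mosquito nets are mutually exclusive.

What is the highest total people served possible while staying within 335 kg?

4605

Taking blanket bundles + infant formula + solar lanterns + medical dressings + hygiene kits + school kits + tool kits: 313 kg used, 4605 in people served.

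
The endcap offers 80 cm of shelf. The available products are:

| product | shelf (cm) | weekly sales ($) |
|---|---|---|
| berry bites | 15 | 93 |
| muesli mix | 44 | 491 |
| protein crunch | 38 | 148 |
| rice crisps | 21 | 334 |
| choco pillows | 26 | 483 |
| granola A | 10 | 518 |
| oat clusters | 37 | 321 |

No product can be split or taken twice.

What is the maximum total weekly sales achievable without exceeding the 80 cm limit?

1492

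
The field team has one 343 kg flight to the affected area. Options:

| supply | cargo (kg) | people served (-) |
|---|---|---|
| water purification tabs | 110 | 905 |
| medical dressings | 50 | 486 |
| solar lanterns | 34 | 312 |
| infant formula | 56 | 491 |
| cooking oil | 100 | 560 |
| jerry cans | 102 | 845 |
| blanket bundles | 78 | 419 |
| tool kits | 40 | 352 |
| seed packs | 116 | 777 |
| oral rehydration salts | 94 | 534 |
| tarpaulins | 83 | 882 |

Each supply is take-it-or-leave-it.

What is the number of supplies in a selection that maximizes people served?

Optimal total is 3116.
For example water purification tabs + medical dressings + infant formula + tool kits + tarpaulins achieves it, using 339 kg.
Any selection reaching 3116 contains exactly 5 supplies.

5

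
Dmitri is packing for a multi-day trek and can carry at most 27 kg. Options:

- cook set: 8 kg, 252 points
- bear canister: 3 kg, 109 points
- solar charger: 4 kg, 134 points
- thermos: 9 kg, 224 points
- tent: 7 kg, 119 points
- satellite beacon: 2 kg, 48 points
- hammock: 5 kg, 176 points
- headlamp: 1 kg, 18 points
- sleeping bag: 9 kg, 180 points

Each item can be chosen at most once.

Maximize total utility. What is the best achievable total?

809

The ratio heuristic lands on cook set + bear canister + solar charger + satellite beacon + hammock + headlamp (737) but leaves 4 kg idle.
The 5 kg tied up in solar charger and headlamp is better spent on thermos — total rises to 809 (27 kg).
The closest alternative, cook set + solar charger + thermos + hammock + headlamp, reaches only 804.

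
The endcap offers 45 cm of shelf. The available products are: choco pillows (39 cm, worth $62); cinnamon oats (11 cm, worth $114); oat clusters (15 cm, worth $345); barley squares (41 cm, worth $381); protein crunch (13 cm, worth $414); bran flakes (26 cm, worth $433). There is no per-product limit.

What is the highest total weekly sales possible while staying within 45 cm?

Ranking by ratio (weekly sales/cm): protein crunch 31.85, oat clusters 23.00, bran flakes 16.65.
Taking 3×protein crunch: 39 cm used, 1242 in weekly sales.

1242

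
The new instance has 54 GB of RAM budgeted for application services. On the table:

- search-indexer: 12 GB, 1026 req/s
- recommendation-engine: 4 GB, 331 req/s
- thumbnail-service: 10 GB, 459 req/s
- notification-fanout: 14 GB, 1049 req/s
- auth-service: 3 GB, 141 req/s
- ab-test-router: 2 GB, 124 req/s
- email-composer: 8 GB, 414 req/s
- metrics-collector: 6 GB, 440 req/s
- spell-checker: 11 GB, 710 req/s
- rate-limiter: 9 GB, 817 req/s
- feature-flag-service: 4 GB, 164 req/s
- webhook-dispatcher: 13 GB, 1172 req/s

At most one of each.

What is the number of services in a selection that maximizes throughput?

6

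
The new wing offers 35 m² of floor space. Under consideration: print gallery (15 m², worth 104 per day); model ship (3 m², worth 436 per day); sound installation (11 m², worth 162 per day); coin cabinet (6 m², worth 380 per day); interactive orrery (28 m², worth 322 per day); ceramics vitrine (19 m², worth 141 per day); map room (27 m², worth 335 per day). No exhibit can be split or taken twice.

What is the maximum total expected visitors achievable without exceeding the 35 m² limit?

1082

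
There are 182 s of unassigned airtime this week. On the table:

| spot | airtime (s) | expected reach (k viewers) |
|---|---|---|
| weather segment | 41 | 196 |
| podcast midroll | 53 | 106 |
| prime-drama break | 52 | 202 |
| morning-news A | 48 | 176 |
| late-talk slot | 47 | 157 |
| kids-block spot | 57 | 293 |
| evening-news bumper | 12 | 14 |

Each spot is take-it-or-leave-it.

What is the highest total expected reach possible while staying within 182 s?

705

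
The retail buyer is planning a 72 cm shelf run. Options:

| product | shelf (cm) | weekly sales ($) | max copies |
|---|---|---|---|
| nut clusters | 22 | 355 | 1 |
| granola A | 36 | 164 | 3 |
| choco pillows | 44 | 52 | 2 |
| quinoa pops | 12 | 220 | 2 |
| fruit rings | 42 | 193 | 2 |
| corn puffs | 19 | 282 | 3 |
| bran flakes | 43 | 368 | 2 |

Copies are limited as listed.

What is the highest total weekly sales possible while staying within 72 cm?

1139

Greedy by ratio would take nut clusters + 2×quinoa pops + corn puffs: 65 cm used, total 1077.
Dropping quinoa pops frees 12 cm; slotting in corn puffs (19 cm) lifts the total to 1139 at 72 cm.
That's the maximum — no swap from here does better than 1139.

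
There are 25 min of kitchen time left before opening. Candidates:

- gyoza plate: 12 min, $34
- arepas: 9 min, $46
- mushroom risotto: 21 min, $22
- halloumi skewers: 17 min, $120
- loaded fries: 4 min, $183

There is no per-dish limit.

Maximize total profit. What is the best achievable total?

1098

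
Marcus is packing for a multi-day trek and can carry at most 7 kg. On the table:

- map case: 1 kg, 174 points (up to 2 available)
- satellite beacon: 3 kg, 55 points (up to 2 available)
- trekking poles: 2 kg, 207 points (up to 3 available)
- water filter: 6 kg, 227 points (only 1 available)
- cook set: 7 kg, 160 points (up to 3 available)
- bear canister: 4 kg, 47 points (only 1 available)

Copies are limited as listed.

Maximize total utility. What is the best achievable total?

Density check — map case 174.00, trekking poles 103.50, water filter 37.83 are the best per kg.
Taking the top-ratio items first gives 2×map case + 2×trekking poles for 762 (6 kg).
The 1 kg tied up in map case is better spent on trekking poles — total rises to 795 (7 kg).

795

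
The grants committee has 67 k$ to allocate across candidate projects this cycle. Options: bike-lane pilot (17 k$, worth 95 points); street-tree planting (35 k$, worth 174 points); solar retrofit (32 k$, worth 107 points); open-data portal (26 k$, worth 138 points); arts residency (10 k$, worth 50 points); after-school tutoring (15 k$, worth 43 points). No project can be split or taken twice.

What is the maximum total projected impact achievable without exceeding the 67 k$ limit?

By projected impact per k$: bike-lane pilot 5.59, open-data portal 5.31, arts residency 5.00, street-tree planting 4.97 lead.
Greedy by ratio would take bike-lane pilot + open-data portal + arts residency: 53 k$ used, total 283.
Dropping open-data portal frees 26 k$; slotting in street-tree planting (35 k$) lifts the total to 319 at 62 k$.
Every other selection either busts 67 k$ or fails to beat 319.

319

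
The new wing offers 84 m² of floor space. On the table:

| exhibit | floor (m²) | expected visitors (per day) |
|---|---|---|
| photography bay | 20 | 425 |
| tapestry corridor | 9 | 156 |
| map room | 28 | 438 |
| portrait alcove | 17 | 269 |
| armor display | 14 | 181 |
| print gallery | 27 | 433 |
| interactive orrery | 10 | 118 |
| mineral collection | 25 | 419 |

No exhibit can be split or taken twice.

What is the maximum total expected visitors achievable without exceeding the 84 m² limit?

1452

A density-first pass picks photography bay + tapestry corridor + print gallery + mineral collection — 1433 at 81 m².
Replace mineral collection with map room: the trade gains 19 net, giving 1452 at 84 m².
The closest alternative, photography bay + tapestry corridor + map room + mineral collection, reaches only 1438.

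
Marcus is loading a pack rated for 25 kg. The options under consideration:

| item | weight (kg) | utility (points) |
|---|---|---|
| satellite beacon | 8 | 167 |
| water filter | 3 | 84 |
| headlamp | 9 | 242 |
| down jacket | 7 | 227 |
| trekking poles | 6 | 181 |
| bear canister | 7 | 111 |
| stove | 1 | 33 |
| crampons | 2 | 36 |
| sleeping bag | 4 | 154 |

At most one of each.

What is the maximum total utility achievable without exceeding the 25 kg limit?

743

Density check — sleeping bag 38.50, stove 33.00, down jacket 32.43 are the best per kg.
Taking the top-ratio items first gives water filter + down jacket + trekking poles + stove + crampons + sleeping bag for 715 (23 kg).
Dropping trekking poles and stove frees 7 kg; slotting in headlamp (9 kg) lifts the total to 743 at 25 kg.
Runner-up water filter + headlamp + down jacket + stove + sleeping bag tops out at 740.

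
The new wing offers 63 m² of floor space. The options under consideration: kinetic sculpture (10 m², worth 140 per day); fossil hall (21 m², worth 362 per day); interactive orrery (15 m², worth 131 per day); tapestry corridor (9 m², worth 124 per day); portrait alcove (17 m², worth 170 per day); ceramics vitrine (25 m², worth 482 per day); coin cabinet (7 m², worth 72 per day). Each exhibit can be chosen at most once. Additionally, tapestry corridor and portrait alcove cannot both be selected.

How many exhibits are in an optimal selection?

4

Best achievable expected visitors is 1056.
For example kinetic sculpture + fossil hall + ceramics vitrine + coin cabinet achieves it, using 63 m².
All optima have 4 exhibits.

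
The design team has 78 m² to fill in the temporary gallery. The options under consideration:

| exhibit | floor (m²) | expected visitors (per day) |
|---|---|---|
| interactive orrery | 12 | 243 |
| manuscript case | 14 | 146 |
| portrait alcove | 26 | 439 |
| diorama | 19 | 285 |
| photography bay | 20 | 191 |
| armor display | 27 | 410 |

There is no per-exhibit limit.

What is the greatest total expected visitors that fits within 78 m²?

1458

The ratio ordering already packs tightly: 6×interactive orrery, 72 m², 1458.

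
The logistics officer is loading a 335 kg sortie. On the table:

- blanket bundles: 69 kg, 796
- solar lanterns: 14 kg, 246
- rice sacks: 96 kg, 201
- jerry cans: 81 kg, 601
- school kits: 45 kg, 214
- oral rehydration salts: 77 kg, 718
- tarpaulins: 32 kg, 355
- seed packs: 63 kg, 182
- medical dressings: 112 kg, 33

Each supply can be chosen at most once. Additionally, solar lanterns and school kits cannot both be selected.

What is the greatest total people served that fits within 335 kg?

2716

By people served per kg: solar lanterns 17.57, blanket bundles 11.54, tarpaulins 11.09, oral rehydration salts 9.32 lead.
Taking blanket bundles + solar lanterns + jerry cans + oral rehydration salts + tarpaulins: 273 kg used, 2716 in people served.
Nothing else feasible within 335 kg beats 2716.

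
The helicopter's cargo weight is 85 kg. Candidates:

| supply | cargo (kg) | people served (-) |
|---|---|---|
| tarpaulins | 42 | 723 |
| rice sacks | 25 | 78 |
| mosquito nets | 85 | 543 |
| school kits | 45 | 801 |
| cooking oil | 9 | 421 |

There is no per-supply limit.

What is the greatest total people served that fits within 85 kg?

3789

9×cooking oil uses 81 of the 85 kg and totals 3789.
Every other selection either busts 85 kg or fails to beat 3789.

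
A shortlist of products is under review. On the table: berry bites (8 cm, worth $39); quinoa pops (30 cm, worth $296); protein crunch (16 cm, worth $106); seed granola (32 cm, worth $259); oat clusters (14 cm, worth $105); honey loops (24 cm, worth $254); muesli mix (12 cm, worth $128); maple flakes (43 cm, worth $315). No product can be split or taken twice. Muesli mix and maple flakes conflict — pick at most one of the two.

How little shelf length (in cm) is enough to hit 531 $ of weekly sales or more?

54

Need the lightest bundle worth ≥ 531.
quinoa pops + honey loops: 550 weekly sales at 54 cm.
Below 54 cm the best achievable stays under 531.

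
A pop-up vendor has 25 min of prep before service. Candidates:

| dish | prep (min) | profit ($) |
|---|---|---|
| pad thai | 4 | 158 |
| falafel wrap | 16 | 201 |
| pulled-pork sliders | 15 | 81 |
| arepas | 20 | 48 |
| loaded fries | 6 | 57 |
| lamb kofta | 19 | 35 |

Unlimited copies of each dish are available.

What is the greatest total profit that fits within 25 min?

By profit per min: pad thai 39.50, falafel wrap 12.56, loaded fries 9.50 lead.
Best packing: 6×pad thai — 24 min, 948 total.
Nothing else within 25 min beats 948.

948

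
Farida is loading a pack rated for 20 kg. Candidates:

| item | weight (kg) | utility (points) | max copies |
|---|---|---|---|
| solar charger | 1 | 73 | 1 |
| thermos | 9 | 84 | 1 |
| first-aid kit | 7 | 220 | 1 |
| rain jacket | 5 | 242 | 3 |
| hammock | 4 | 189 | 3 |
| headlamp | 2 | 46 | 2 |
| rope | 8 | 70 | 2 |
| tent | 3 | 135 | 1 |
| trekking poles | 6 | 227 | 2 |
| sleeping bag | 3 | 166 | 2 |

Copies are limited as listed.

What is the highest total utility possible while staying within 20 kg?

1025

Greedy by ratio would take solar charger + 2×rain jacket + tent + 2×sleeping bag: 20 kg used, total 1024.
Replace rain jacket and tent with 2×hammock: the trade gains 1 net, giving 1025 at 20 kg.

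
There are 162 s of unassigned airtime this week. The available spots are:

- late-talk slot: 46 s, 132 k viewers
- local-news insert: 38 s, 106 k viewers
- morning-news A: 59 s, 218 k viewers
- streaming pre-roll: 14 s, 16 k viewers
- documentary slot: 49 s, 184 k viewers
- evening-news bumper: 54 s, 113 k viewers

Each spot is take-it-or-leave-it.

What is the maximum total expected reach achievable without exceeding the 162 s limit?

534

Late-talk slot + morning-news A + documentary slot uses 154 of the 162 s and totals 534.
Next best is local-news insert + morning-news A + streaming pre-roll + documentary slot at 524 (160 s) — short by 10.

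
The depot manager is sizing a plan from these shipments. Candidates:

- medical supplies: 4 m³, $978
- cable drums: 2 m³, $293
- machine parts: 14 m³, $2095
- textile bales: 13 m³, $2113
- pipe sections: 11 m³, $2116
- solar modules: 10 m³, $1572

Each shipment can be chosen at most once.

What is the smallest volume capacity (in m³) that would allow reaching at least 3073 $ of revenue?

15

Minimise m³ subject to total revenue ≥ 3073.
medical supplies + pipe sections: 3094 revenue at 15 m³.
No combination under 15 m³ hits 3073.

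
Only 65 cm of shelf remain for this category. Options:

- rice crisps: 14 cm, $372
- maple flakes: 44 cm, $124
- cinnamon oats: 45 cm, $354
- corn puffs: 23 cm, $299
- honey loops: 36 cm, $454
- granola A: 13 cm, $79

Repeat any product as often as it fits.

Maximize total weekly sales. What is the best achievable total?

1488

The ratio ordering already packs tightly: 4×rice crisps, 56 cm, 1488.
No other feasible combination exceeds 1488.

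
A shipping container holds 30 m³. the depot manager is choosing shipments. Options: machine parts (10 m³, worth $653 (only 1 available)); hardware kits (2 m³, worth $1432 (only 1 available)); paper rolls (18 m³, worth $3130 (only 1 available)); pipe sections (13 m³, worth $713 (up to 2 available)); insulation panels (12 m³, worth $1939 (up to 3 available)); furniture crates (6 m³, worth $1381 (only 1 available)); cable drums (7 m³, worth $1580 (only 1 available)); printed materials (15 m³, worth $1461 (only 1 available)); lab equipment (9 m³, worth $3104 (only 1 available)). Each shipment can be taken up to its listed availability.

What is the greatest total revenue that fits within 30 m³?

The ratio heuristic lands on hardware kits + furniture crates + cable drums + lab equipment (7497) but leaves 6 m³ idle.
The 6 m³ tied up in furniture crates is better spent on insulation panels — total rises to 8055 (30 m³).
No other feasible combination exceeds 8055.

8055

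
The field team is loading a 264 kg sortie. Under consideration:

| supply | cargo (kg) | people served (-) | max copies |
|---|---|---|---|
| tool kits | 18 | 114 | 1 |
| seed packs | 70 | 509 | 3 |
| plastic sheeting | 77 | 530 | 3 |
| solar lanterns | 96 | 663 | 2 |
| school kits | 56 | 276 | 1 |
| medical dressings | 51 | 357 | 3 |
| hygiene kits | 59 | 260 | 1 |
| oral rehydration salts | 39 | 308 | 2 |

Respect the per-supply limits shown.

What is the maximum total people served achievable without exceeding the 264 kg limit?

A density-first pass picks tool kits + 2×seed packs + 2×oral rehydration salts — 1748 at 236 kg.
Dropping seed packs frees 70 kg; slotting in solar lanterns (96 kg) lifts the total to 1902 at 262 kg.
Nothing else within 264 kg beats 1902.

1902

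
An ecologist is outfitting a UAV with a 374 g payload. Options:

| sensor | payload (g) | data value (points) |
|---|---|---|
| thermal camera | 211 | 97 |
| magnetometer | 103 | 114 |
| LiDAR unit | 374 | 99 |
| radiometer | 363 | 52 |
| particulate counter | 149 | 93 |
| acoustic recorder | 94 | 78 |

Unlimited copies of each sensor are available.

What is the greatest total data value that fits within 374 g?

342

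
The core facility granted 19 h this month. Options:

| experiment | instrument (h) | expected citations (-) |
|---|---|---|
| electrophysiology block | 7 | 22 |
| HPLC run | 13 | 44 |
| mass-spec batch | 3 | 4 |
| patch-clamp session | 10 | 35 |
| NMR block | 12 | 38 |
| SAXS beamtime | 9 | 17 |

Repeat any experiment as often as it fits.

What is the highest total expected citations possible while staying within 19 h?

Taking the top-ratio experiments first gives electrophysiology block + patch-clamp session for 57 (17 h).
Replace patch-clamp session with NMR block: the trade gains 3 net, giving 60 at 19 h.

60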